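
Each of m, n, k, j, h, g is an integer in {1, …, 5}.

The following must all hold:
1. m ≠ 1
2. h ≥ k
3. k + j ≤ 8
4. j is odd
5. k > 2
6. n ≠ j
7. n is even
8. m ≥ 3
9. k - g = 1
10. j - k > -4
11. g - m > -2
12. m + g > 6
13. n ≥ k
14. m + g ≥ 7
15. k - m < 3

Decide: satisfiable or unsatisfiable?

The assignment m = 4, n = 4, k = 4, j = 3, h = 5, g = 3 works:
  constraint 3 holds since k + j = 7.
  constraint 9 holds since k - g = 1.
  constraint 10 holds since j - k = -1.
The rest check out directly.

Satisfiable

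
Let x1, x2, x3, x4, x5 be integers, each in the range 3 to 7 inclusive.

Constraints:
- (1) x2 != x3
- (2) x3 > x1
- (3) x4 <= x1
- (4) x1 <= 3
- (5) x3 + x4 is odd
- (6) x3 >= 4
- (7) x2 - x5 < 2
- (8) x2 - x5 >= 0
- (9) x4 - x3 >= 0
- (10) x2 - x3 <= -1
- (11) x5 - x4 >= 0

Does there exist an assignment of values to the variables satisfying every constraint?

Unsatisfiable

Constraints 8, 9, 10, and 11 give x4 − x3 ≥ 0, x3 − x2 ≥ 1, x2 − x5 ≥ 0, x5 − x4 ≥ 0.
Adding all 4 inequalities: the left sides telescope to 0, and the right sides sum to 0 + 1 + 0 + 0 = 1. So 0 ≥ 1, which is false.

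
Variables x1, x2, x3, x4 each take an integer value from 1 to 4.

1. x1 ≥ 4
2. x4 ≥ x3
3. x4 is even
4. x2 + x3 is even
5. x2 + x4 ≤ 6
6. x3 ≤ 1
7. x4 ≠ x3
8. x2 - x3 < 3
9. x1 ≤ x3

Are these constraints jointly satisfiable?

Unsatisfiable

From constraints 1 and 9: x3 ≥ x1 and x1 ≥ 4, so x3 ≥ 4. From constraint 6: x3 ≤ 1. But 1 < 4, so no value of x3 works.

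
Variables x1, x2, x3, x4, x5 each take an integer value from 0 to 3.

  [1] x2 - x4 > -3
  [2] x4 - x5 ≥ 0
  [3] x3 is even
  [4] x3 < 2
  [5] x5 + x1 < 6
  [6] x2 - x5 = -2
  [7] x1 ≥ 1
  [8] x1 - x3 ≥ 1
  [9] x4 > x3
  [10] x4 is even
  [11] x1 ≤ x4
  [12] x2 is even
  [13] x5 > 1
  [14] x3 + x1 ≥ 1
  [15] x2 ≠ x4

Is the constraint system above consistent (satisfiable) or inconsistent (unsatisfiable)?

The assignment x1 = 2, x2 = 0, x3 = 0, x4 = 2, x5 = 2 works:
  constraint 1 holds since x2 - x4 = -2.
  constraint 2 holds since x4 - x5 = 0.
  constraint 5 holds since x5 + x1 = 4.
The rest check out directly.

Satisfiable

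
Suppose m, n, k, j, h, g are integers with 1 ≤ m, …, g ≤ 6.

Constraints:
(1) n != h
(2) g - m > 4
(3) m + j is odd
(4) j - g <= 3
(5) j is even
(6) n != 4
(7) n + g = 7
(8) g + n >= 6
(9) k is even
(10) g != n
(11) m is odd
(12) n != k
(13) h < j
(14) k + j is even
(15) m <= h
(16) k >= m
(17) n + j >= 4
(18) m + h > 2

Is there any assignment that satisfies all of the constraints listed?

Try m = 1, n = 1, k = 2, j = 6, h = 2, g = 6.
Check constraint 2: g - m = 5; constraint 4: j - g = 0; constraint 7: n + g = 7. The remaining constraints are straightforward to verify.

Satisfiable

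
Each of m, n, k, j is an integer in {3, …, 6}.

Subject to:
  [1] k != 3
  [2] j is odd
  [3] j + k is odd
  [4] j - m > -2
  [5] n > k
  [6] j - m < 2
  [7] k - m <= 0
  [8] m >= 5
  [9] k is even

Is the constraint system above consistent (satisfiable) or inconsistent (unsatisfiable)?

Satisfiable

Try m = 5, n = 5, k = 4, j = 5.
Check constraint 4: j - m = 0; constraint 6: j - m = 0. The remaining constraints are straightforward to verify.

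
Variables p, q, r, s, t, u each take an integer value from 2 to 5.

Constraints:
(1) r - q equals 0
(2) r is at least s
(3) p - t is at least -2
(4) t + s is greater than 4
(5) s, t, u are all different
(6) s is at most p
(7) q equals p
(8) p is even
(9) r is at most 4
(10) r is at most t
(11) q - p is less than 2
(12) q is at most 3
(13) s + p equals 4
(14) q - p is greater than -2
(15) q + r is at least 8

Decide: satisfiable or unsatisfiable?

Unsatisfiable

From constraint 12: q ≤ 3. From constraint 9: r ≤ 4. Hence q + r ≤ 7. But constraint 15 requires q + r ≥ 8, and 8 > 7. Contradiction.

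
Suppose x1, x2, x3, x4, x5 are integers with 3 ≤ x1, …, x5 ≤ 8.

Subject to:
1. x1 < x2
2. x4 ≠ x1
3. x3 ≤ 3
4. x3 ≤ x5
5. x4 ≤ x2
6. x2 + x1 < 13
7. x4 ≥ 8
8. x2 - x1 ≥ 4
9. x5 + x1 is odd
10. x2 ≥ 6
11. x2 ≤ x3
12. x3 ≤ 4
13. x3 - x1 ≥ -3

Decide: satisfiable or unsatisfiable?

From constraints 5 and 7: x2 ≥ x4 and x4 ≥ 8, so x2 ≥ 8. From constraints 3 and 11: x2 ≤ x3 and x3 ≤ 3, so x2 ≤ 3. But 3 < 8, so no value of x2 works.

Unsatisfiable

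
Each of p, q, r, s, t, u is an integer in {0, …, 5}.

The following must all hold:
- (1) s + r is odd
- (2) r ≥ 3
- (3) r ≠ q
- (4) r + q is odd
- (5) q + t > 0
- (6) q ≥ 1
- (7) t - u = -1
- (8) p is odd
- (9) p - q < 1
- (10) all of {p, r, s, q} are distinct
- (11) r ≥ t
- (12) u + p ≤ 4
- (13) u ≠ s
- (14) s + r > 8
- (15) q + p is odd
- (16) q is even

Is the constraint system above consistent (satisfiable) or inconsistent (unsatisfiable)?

Setting (p, q, r, s, t, u) = (1, 2, 5, 4, 1, 2) satisfies everything: constraint 5: q + t = 3; constraint 7: t - u = -1, and the others follow.

Satisfiable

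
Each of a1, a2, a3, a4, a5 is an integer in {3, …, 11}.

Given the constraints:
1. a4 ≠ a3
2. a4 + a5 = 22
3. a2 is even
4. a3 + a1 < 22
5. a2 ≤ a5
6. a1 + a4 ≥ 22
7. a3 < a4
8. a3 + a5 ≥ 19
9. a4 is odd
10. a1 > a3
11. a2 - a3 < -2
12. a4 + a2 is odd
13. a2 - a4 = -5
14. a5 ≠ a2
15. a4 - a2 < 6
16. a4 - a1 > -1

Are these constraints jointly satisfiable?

Satisfiable

One satisfying assignment is a1 = 11, a2 = 6, a3 = 10, a4 = 11, a5 = 11.
For the less obvious constraints — constraint 2: a4 + a5 = 22; constraint 4: a3 + a1 = 21; constraint 6: a1 + a4 = 22 — and the others hold by inspection.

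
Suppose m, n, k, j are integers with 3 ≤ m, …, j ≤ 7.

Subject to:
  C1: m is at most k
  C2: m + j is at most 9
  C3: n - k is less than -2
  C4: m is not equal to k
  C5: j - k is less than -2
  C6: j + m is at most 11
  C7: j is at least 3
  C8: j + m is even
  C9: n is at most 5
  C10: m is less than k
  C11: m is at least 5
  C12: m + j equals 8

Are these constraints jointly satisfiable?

Satisfiable

The assignment m = 5, n = 3, k = 7, j = 3 works:
  constraint 2 holds since m + j = 8.
  constraint 3 holds since n - k = -4.
  constraint 5 holds since j - k = -4.
The rest check out directly.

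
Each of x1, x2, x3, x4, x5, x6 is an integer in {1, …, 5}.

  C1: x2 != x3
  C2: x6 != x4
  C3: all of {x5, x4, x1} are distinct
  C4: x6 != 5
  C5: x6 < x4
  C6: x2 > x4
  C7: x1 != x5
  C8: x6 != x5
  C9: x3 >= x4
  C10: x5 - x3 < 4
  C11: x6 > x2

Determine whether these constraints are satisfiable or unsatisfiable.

Unsatisfiable

Constraints 5, 6, and 11 give x4 < x2, x2 < x6, x6 < x4. Chaining: x4 < x2 < x6 < x4, which forces x4 < x4 — impossible.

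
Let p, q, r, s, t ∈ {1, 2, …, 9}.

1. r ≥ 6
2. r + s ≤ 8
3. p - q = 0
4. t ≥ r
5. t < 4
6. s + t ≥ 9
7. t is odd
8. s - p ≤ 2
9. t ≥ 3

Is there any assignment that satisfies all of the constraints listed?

From constraints 1 and 4: t ≥ r and r ≥ 6, so t ≥ 6. From constraint 5: t ≤ 3. But 3 < 6, so no value of t works.

Unsatisfiable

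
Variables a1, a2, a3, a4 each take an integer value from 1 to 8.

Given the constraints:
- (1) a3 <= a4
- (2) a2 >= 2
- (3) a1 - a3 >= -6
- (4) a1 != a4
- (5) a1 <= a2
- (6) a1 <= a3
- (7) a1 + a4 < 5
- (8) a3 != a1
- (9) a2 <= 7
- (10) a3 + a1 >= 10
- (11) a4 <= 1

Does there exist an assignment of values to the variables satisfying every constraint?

Unsatisfiable

From constraints 1 and 11: a3 ≤ a4 ≤ 1. From constraints 5 and 9: a1 ≤ a2 ≤ 7. Hence a3 + a1 ≤ 8. But constraint 10 requires a3 + a1 ≥ 10, and 10 > 8. Contradiction.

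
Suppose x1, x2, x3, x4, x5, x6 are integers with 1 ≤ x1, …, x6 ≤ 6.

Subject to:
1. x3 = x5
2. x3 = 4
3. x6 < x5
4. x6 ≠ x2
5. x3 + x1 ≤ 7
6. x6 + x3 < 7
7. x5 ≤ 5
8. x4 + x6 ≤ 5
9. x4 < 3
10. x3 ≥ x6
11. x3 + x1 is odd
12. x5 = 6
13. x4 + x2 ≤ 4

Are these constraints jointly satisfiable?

Constraint 2 fixes x3 = 4 and constraint 12 fixes x5 = 6, but constraint 1 requires x3 = x5. Since 4 ≠ 6, contradiction.

Unsatisfiable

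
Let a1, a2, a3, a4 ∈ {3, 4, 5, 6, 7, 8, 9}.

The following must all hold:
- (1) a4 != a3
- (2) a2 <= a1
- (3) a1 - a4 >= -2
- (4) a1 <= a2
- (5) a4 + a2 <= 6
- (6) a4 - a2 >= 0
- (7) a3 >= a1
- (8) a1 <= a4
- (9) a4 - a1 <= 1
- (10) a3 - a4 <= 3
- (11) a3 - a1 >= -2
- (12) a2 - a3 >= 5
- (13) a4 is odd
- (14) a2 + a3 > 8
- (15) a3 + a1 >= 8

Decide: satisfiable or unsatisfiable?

Constraints 6, 9, 11, and 12 give a1 − a4 ≥ -1, a4 − a2 ≥ 0, a2 − a3 ≥ 5, a3 − a1 ≥ -2.
Adding all 4 inequalities: the left sides telescope to 0, and the right sides sum to (-1) + 0 + 5 + (-2) = 2. So 0 ≥ 2, which is false.

Unsatisfiable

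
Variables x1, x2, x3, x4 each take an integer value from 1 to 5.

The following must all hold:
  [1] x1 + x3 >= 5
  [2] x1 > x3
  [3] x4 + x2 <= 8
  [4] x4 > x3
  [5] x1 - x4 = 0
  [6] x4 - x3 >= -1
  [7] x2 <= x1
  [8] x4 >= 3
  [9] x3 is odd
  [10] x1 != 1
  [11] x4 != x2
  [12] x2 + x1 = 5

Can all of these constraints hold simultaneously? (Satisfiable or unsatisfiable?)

Satisfiable

One satisfying assignment is x1 = 4, x2 = 1, x3 = 3, x4 = 4.
For the less obvious constraints — constraint 1: x1 + x3 = 7; constraint 3: x4 + x2 = 5 — and the others hold by inspection.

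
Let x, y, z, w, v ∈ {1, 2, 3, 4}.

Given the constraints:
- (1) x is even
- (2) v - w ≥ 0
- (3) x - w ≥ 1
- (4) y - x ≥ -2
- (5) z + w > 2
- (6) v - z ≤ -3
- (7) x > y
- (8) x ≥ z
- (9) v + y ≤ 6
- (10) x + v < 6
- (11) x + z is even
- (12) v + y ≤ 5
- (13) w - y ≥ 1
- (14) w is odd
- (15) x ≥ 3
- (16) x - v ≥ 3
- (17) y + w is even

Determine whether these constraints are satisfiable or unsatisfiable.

Constraints 2, 4, 13, and 16 give v − w ≥ 0, w − y ≥ 1, y − x ≥ -2, x − v ≥ 3.
Adding all 4 inequalities: the left sides telescope to 0, and the right sides sum to 0 + 1 + (-2) + 3 = 2. So 0 ≥ 2, which is false.

Unsatisfiable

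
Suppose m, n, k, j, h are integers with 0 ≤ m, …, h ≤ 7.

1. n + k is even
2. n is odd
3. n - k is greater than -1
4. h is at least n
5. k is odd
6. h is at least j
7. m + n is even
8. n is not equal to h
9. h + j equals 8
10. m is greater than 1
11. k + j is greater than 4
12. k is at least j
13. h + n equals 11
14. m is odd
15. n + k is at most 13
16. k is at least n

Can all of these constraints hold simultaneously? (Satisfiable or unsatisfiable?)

Take m = 5, n = 5, k = 5, j = 2, h = 6. Then constraint 3: n - k = 0; constraint 9: h + j = 8; constraint 11: k + j = 7, and every other listed constraint is also met.

Satisfiable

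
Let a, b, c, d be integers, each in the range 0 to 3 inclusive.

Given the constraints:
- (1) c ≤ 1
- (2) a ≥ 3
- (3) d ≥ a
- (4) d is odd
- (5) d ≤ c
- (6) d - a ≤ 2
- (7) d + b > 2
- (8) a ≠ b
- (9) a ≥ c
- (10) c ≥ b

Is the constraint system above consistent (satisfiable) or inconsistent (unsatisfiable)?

From constraints 2 and 3: d ≥ a and a ≥ 3, so d ≥ 3. From constraints 1 and 5: d ≤ c and c ≤ 1, so d ≤ 1. But 1 < 3, so no value of d works.

Unsatisfiable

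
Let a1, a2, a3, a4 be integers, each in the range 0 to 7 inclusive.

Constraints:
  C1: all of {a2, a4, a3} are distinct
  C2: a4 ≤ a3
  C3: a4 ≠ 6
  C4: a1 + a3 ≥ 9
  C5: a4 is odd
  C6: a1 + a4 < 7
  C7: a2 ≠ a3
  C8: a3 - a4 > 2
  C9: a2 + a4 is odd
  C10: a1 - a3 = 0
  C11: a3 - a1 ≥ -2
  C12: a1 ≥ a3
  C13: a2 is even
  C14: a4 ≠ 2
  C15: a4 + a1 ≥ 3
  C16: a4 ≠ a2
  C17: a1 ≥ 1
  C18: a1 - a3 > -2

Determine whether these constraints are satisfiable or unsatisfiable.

Satisfiable

Setting (a1, a2, a3, a4) = (5, 4, 5, 1) satisfies everything: constraint 4: a1 + a3 = 10; constraint 6: a1 + a4 = 6; constraint 8: a3 - a4 = 4, and the others follow.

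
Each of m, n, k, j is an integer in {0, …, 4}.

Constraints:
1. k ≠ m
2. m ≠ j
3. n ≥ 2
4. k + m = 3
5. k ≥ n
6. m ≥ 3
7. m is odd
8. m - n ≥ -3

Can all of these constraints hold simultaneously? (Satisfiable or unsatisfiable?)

Unsatisfiable

From constraints 3 and 5: k ≥ n ≥ 2. From constraint 6: m ≥ 3. Hence k + m ≥ 5. But constraint 4 requires k + m = 3, and 3 < 5. Contradiction.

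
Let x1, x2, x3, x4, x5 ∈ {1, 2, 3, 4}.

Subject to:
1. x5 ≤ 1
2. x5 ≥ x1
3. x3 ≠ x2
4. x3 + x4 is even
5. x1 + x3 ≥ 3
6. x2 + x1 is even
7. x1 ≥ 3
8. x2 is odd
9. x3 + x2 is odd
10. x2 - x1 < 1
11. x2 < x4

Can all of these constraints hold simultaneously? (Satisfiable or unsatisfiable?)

Unsatisfiable

From constraints 2 and 7: x5 ≥ x1 and x1 ≥ 3, so x5 ≥ 3. From constraint 1: x5 ≤ 1. But 1 < 3, so no value of x5 works.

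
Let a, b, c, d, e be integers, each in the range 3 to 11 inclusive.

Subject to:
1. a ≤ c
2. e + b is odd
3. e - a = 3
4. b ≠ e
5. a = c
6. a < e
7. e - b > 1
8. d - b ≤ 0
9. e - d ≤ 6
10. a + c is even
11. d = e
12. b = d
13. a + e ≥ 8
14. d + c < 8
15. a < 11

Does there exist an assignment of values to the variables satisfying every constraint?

From constraints 11 and 12, b = d = e, so b = e. But constraint 4 says b ≠ e. Contradiction.

Unsatisfiable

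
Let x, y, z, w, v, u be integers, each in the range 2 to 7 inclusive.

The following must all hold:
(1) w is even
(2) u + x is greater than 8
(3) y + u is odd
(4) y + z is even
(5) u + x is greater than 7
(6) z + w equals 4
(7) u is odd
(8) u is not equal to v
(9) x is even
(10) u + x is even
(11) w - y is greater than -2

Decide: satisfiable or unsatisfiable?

Unsatisfiable

Constraint 7 makes u odd and constraint 9 makes x even, so u + x must be odd. Constraint 10 says u + x is even — contradiction.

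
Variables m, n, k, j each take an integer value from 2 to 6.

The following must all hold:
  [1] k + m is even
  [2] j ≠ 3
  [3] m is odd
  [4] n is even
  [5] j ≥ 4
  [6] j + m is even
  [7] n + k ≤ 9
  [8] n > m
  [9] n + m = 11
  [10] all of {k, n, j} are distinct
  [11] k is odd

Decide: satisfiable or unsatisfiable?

Satisfiable

Try m = 5, n = 6, k = 3, j = 5.
Check constraint 7: n + k = 9; constraint 9: n + m = 11. The remaining constraints are straightforward to verify.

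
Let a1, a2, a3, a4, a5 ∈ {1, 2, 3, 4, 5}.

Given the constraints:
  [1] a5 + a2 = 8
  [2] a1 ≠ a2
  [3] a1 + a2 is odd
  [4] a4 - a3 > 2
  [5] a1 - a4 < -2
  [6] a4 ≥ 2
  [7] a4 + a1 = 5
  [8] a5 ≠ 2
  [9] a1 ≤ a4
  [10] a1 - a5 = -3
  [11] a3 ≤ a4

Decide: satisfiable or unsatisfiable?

Try a1 = 1, a2 = 4, a3 = 1, a4 = 4, a5 = 4.
Check constraint 1: a5 + a2 = 8; constraint 4: a4 - a3 = 3. The remaining constraints are straightforward to verify.

Satisfiable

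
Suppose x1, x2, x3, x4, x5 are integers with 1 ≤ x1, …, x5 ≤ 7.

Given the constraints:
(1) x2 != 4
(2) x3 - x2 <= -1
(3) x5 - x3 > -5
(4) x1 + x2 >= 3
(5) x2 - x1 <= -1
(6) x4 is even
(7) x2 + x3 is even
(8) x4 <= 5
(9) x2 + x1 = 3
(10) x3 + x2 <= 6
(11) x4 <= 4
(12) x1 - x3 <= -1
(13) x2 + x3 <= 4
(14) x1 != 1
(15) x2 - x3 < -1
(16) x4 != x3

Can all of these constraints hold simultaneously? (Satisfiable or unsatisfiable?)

Unsatisfiable

Constraints 2, 5, and 12 give x2 < x1, x1 < x3, x3 < x2. Chaining: x2 < x1 < x3 < x2, which forces x2 < x2 — impossible.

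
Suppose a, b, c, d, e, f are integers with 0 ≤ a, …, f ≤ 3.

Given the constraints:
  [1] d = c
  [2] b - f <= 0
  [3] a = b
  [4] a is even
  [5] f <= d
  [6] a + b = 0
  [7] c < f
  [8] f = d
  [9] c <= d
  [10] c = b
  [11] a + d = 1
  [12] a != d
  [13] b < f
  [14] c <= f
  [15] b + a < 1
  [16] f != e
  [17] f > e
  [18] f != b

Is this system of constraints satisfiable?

From constraints 1, 8, and 10, f = d = c = b, so f = b. But constraint 18 says f ≠ b. Contradiction.

Unsatisfiable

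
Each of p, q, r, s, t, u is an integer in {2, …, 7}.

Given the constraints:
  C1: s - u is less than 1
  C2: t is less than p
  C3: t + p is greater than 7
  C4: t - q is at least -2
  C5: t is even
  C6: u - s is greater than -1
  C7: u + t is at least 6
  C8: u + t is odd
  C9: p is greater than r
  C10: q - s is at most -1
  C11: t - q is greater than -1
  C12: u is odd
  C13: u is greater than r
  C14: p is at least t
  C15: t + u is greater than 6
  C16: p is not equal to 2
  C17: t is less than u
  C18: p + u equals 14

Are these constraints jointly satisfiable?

Satisfiable

Try p = 7, q = 2, r = 6, s = 5, t = 2, u = 7.
Check constraint 1: s - u = -2; constraint 3: t + p = 9. The remaining constraints are straightforward to verify.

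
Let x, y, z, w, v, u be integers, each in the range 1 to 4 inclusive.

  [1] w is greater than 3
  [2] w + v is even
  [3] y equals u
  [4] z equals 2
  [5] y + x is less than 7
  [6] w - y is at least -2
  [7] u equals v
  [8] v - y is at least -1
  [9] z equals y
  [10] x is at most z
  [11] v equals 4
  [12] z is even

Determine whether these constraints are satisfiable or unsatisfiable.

Constraint 4 fixes z = 2 and constraint 11 fixes v = 4. Constraints 3, 7, and 9 give z = y = u = v, so z = v. But 2 ≠ 4 — contradiction.

Unsatisfiable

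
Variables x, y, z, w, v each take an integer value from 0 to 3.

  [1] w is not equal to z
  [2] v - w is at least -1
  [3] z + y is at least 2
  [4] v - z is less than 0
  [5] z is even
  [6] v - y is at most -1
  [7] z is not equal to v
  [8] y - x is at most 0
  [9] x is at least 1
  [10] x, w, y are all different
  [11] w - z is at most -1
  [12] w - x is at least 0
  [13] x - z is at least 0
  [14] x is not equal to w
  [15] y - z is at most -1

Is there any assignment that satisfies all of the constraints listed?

Constraints 2, 6, 12, 13, and 15 give y − v ≥ 1, v − w ≥ -1, w − x ≥ 0, x − z ≥ 0, z − y ≥ 1.
Adding all 5 inequalities: the left sides telescope to 0, and the right sides sum to 1 + (-1) + 0 + 0 + 1 = 1. So 0 ≥ 1, which is false.

Unsatisfiable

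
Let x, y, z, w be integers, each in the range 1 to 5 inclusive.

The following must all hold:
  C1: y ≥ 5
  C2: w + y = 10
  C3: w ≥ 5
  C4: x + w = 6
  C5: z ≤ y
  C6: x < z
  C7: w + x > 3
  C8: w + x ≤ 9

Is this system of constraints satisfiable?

Try x = 1, y = 5, z = 2, w = 5.
Check constraint 2: w + y = 10; constraint 4: x + w = 6. The remaining constraints are straightforward to verify.

Satisfiable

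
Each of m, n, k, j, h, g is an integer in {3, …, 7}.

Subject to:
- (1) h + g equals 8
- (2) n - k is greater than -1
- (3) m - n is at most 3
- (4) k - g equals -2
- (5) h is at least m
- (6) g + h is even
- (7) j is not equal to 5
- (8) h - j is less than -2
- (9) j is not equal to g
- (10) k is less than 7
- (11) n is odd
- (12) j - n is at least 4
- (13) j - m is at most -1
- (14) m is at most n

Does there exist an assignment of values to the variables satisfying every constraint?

Unsatisfiable

Constraints 3, 12, and 13 give n − m ≥ -3, m − j ≥ 1, j − n ≥ 4.
Adding all 3 inequalities: the left sides telescope to 0, and the right sides sum to (-3) + 1 + 4 = 2. So 0 ≥ 2, which is false.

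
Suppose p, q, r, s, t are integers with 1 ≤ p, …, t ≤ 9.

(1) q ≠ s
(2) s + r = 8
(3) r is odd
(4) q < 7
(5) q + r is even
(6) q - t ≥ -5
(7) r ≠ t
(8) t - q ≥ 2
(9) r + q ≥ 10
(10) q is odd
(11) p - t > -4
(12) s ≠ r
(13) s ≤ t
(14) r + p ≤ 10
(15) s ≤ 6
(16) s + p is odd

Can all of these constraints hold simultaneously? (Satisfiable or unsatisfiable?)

Take p = 2, q = 3, r = 7, s = 1, t = 5. Then constraint 2: s + r = 8; constraint 6: q - t = -2, and every other listed constraint is also met.

Satisfiable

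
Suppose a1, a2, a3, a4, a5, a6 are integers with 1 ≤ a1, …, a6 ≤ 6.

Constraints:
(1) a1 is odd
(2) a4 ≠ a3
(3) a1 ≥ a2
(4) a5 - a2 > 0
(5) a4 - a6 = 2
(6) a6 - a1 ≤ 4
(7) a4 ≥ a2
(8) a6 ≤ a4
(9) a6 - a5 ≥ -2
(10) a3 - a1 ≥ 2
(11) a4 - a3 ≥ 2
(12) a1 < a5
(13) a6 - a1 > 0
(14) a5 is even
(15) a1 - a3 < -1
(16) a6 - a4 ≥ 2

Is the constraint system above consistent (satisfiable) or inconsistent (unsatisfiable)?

Constraints 6, 10, 11, and 16 give a1 − a6 ≥ -4, a6 − a4 ≥ 2, a4 − a3 ≥ 2, a3 − a1 ≥ 2.
Adding all 4 inequalities: the left sides telescope to 0, and the right sides sum to (-4) + 2 + 2 + 2 = 2. So 0 ≥ 2, which is false.

Unsatisfiable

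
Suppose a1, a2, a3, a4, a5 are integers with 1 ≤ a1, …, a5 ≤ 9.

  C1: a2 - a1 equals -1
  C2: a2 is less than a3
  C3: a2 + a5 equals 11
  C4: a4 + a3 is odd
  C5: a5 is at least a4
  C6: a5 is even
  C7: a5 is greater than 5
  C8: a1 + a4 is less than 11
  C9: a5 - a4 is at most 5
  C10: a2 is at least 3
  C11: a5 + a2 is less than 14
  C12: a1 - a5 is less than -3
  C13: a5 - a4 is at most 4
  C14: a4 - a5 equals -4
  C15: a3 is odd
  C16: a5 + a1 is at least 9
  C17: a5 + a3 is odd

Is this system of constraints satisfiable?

Satisfiable

Setting (a1, a2, a3, a4, a5) = (4, 3, 9, 4, 8) satisfies everything: constraint 1: a2 - a1 = -1; constraint 3: a2 + a5 = 11; constraint 8: a1 + a4 = 8, and the others follow.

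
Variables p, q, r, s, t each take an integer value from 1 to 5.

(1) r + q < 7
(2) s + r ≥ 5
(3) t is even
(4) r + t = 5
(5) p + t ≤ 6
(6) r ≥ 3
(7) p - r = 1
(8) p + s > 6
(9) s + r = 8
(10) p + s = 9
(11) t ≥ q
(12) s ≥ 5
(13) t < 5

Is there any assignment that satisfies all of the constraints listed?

Satisfiable

Take p = 4, q = 2, r = 3, s = 5, t = 2. Then constraint 1: r + q = 5; constraint 2: s + r = 8, and every other listed constraint is also met.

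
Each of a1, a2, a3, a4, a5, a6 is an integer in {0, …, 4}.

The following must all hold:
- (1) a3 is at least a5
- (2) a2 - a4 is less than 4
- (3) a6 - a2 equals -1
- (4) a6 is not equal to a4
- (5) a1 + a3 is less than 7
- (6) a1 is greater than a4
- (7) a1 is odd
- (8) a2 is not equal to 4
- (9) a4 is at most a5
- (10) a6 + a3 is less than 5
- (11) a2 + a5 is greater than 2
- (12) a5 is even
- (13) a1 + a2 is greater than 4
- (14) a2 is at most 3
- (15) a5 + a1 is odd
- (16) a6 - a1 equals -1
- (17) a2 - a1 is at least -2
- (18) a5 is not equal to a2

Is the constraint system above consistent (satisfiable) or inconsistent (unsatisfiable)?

Satisfiable

Try a1 = 3, a2 = 3, a3 = 2, a4 = 1, a5 = 2, a6 = 2.
Check constraint 2: a2 - a4 = 2; constraint 3: a6 - a2 = -1. The remaining constraints are straightforward to verify.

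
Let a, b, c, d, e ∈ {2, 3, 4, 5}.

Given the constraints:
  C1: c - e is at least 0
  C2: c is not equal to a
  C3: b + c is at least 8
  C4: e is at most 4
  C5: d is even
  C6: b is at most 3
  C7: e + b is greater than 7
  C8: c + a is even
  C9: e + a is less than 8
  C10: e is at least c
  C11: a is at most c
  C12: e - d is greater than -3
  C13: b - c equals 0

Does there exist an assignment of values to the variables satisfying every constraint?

Unsatisfiable

From constraint 6: b ≤ 3. From constraints 4 and 10: c ≤ e ≤ 4. Hence b + c ≤ 7. But constraint 3 requires b + c ≥ 8, and 8 > 7. Contradiction.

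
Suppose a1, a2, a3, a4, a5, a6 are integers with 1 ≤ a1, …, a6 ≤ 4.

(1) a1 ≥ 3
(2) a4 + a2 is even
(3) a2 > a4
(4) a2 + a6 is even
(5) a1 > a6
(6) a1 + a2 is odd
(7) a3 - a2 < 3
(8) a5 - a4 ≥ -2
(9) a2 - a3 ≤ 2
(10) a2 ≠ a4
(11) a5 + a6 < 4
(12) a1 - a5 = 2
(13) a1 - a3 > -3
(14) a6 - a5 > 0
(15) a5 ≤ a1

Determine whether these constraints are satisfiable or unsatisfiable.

Satisfiable

One satisfying assignment is a1 = 3, a2 = 4, a3 = 4, a4 = 2, a5 = 1, a6 = 2.
For the less obvious constraints — constraint 7: a3 - a2 = 0; constraint 8: a5 - a4 = -1 — and the others hold by inspection.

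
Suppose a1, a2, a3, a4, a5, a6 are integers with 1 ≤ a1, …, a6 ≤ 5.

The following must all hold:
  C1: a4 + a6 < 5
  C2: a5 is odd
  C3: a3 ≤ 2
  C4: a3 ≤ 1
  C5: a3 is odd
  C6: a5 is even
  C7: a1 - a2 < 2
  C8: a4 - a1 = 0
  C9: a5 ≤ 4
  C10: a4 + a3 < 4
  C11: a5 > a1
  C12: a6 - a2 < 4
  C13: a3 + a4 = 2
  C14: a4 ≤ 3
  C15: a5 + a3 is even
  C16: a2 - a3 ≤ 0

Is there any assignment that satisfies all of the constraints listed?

Unsatisfiable

Constraint 6 makes a5 even and constraint 5 makes a3 odd, so a5 + a3 must be odd. Constraint 15 says a5 + a3 is even — contradiction.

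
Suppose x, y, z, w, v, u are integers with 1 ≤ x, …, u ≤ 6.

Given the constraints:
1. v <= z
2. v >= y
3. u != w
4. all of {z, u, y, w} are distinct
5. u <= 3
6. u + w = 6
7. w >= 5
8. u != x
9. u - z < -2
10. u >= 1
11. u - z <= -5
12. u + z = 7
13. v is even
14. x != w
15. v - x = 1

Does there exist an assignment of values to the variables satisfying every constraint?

Satisfiable

The assignment x = 3, y = 3, z = 6, w = 5, v = 4, u = 1 works:
  constraint 6 holds since u + w = 6.
  constraint 9 holds since u - z = -5.
The rest check out directly.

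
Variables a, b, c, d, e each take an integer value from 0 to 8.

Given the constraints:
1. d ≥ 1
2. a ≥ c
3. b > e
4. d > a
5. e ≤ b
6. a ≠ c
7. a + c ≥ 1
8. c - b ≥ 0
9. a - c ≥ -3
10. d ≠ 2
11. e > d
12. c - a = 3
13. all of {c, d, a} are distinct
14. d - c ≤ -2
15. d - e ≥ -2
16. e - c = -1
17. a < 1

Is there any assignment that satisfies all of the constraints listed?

Unsatisfiable

Constraints 2, 3, 4, 8, and 11 give c ≤ a, a < d, d < e, e < b, b ≤ c. Chaining: c ≤ a < d < e < b ≤ c, which forces c < c — impossible.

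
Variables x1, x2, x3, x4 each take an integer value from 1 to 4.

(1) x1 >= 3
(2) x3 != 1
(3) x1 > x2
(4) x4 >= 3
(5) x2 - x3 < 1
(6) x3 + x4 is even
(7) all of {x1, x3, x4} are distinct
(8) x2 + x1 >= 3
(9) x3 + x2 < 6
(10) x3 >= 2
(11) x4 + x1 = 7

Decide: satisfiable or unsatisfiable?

Satisfiable

One satisfying assignment is x1 = 3, x2 = 1, x3 = 2, x4 = 4.
For the less obvious constraints — constraint 5: x2 - x3 = -1; constraint 8: x2 + x1 = 4; constraint 9: x3 + x2 = 3 — and the others hold by inspection.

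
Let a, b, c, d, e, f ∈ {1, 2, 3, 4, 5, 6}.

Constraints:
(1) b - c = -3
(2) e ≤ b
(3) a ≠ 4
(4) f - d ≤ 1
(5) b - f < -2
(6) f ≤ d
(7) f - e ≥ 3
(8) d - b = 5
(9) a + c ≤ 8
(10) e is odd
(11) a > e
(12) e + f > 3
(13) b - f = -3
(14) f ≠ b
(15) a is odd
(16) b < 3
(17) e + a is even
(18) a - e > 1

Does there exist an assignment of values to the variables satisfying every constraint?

Satisfiable

Try a = 3, b = 1, c = 4, d = 6, e = 1, f = 4.
Check constraint 1: b - c = -3; constraint 4: f - d = -2; constraint 5: b - f = -3. The remaining constraints are straightforward to verify.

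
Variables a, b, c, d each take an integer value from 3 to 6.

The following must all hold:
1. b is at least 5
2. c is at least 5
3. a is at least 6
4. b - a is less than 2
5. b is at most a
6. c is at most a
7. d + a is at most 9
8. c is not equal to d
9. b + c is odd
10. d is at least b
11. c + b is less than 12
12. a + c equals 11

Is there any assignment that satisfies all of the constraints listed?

Unsatisfiable

From constraints 1 and 10: d ≥ b ≥ 5. From constraints 2 and 6: a ≥ c ≥ 5. Hence d + a ≥ 10. But constraint 7 requires d + a ≤ 9, and 9 < 10. Contradiction.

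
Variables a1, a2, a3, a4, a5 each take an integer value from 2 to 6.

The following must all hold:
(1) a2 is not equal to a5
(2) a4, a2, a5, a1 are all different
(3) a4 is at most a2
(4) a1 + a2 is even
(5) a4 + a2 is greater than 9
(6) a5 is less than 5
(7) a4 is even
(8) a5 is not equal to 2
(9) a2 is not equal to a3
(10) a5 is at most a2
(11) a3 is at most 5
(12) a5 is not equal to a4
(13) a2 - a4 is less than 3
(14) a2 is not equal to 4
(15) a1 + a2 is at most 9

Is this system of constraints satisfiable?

Satisfiable

Take a1 = 2, a2 = 6, a3 = 2, a4 = 4, a5 = 3. Then constraint 5: a4 + a2 = 10; constraint 13: a2 - a4 = 2; constraint 15: a1 + a2 = 8, and every other listed constraint is also met.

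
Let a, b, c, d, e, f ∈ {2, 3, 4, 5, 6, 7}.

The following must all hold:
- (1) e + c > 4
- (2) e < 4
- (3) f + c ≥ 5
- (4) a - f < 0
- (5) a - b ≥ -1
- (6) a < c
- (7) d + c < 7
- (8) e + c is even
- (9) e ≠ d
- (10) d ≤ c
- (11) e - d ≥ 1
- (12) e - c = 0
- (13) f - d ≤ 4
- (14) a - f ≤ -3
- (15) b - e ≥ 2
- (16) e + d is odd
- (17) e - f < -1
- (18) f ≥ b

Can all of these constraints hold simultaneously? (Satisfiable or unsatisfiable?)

Constraints 5, 11, 13, 14, and 15 give b − e ≥ 2, e − d ≥ 1, d − f ≥ -4, f − a ≥ 3, a − b ≥ -1.
Adding all 5 inequalities: the left sides telescope to 0, and the right sides sum to 2 + 1 + (-4) + 3 + (-1) = 1. So 0 ≥ 1, which is false.

Unsatisfiable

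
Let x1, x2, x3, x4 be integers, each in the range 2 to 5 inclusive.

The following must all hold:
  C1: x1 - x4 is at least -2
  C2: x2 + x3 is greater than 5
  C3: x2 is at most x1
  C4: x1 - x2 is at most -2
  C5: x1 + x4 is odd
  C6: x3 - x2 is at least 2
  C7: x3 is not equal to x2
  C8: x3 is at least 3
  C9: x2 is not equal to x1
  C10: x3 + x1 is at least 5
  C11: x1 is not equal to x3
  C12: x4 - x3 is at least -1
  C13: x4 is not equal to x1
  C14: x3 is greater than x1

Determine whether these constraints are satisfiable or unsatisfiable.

Constraints 1, 4, 6, and 12 give x4 − x3 ≥ -1, x3 − x2 ≥ 2, x2 − x1 ≥ 2, x1 − x4 ≥ -2.
Adding all 4 inequalities: the left sides telescope to 0, and the right sides sum to (-1) + 2 + 2 + (-2) = 1. So 0 ≥ 1, which is false.

Unsatisfiable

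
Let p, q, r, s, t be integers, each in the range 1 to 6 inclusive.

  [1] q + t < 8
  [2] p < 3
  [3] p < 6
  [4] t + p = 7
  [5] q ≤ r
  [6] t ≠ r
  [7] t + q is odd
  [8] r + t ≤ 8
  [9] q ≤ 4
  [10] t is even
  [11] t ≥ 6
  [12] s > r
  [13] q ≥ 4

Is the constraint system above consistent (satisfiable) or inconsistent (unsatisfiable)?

From constraints 5 and 13: r ≥ q ≥ 4. From constraint 11: t ≥ 6. Hence r + t ≥ 10. But constraint 8 requires r + t ≤ 8, and 8 < 10. Contradiction.

Unsatisfiable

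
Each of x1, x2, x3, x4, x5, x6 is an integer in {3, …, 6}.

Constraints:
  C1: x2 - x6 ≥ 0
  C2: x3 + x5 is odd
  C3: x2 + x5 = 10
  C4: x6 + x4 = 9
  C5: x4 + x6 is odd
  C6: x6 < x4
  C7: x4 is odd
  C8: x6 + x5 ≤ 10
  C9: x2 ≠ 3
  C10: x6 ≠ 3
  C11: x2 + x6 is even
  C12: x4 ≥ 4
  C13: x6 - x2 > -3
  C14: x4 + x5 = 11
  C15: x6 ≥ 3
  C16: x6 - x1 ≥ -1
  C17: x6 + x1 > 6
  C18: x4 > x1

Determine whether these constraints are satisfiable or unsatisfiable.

Satisfiable

One satisfying assignment is x1 = 3, x2 = 4, x3 = 5, x4 = 5, x5 = 6, x6 = 4.
For the less obvious constraints — constraint 1: x2 - x6 = 0; constraint 3: x2 + x5 = 10; constraint 4: x6 + x4 = 9 — and the others hold by inspection.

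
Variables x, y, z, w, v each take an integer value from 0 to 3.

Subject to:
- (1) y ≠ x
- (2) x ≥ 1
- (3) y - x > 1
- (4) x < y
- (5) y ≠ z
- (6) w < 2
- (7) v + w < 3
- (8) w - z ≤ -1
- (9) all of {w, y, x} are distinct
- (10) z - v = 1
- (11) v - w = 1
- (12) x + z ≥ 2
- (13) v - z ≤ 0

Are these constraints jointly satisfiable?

Take x = 1, y = 3, z = 2, w = 0, v = 1. Then constraint 3: y - x = 2; constraint 7: v + w = 1, and every other listed constraint is also met.

Satisfiable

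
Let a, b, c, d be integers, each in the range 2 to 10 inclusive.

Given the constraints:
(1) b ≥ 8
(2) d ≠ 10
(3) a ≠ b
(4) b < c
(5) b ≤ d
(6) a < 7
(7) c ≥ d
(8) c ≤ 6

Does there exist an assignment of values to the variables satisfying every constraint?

From constraints 1 and 5: d ≥ b and b ≥ 8, so d ≥ 8. From constraints 7 and 8: d ≤ c and c ≤ 6, so d ≤ 6. But 6 < 8, so no value of d works.

Unsatisfiable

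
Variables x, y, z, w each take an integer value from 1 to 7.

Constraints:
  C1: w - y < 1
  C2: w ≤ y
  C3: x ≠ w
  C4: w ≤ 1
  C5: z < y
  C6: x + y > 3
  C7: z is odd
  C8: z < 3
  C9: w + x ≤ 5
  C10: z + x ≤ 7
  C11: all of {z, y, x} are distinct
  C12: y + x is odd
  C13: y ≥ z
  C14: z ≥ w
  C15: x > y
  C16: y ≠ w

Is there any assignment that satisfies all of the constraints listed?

Satisfiable

One satisfying assignment is x = 3, y = 2, z = 1, w = 1.
For the less obvious constraints — constraint 1: w - y = -1; constraint 6: x + y = 5; constraint 9: w + x = 4 — and the others hold by inspection.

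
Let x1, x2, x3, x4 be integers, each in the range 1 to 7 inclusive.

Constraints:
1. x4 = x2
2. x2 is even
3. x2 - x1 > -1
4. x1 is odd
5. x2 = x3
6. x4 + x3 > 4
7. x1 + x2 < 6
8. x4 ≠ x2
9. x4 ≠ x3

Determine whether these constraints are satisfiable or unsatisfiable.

Unsatisfiable

From constraints 1 and 5, x4 = x2 = x3, so x4 = x3. But constraint 9 says x4 ≠ x3. Contradiction.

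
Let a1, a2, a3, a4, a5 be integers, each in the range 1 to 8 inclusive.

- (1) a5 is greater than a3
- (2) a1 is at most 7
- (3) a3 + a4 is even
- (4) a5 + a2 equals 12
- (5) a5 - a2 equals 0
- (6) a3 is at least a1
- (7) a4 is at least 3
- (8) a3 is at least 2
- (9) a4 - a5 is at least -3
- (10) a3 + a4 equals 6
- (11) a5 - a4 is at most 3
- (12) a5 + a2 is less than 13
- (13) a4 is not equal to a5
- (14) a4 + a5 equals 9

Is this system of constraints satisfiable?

Satisfiable

Setting (a1, a2, a3, a4, a5) = (3, 6, 3, 3, 6) satisfies everything: constraint 4: a5 + a2 = 12; constraint 5: a5 - a2 = 0; constraint 9: a4 - a5 = -3, and the others follow.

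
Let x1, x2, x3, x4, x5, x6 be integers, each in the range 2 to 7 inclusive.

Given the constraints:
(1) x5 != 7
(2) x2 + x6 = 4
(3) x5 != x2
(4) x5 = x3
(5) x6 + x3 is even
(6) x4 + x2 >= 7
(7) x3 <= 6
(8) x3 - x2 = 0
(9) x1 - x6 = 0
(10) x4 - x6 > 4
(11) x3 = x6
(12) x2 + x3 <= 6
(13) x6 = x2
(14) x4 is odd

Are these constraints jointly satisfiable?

From constraints 4, 11, and 13, x5 = x3 = x6 = x2, so x5 = x2. But constraint 3 says x5 ≠ x2. Contradiction.

Unsatisfiable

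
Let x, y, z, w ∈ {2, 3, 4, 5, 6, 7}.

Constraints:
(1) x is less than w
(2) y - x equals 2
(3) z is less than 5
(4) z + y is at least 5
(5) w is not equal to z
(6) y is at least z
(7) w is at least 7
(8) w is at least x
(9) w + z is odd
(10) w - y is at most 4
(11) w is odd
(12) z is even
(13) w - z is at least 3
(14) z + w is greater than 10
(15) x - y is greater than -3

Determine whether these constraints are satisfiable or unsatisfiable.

The assignment x = 2, y = 4, z = 4, w = 7 works:
  constraint 2 holds since y - x = 2.
  constraint 4 holds since z + y = 8.
  constraint 10 holds since w - y = 3.
The rest check out directly.

Satisfiable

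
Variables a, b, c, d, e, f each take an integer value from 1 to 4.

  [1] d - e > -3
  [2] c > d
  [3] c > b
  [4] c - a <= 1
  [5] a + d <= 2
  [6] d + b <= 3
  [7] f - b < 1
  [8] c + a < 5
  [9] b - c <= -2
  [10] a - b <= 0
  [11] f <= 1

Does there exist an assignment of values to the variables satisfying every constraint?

Unsatisfiable

Constraints 4, 9, and 10 give c − b ≥ 2, b − a ≥ 0, a − c ≥ -1.
Adding all 3 inequalities: the left sides telescope to 0, and the right sides sum to 2 + 0 + (-1) = 1. So 0 ≥ 1, which is false.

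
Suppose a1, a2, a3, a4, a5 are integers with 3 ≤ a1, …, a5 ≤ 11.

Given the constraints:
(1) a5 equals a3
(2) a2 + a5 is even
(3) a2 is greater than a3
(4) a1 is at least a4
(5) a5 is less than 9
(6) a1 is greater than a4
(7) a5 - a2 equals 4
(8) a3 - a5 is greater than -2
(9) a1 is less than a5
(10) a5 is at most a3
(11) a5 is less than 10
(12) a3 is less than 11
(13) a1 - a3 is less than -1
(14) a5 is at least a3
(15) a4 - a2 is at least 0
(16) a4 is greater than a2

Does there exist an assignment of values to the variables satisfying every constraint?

Unsatisfiable

Constraints 3, 6, 9, 10, and 16 give a3 < a2, a2 < a4, a4 < a1, a1 < a5, a5 ≤ a3. Chaining: a3 < a2 < a4 < a1 < a5 ≤ a3, which forces a3 < a3 — impossible.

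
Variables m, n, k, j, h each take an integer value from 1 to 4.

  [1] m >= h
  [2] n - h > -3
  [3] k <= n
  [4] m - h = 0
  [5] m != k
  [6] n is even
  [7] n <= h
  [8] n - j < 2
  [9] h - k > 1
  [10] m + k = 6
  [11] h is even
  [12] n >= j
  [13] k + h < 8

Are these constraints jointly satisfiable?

Satisfiable

The assignment m = 4, n = 4, k = 2, j = 4, h = 4 works:
  constraint 2 holds since n - h = 0.
  constraint 4 holds since m - h = 0.
  constraint 8 holds since n - j = 0.
The rest check out directly.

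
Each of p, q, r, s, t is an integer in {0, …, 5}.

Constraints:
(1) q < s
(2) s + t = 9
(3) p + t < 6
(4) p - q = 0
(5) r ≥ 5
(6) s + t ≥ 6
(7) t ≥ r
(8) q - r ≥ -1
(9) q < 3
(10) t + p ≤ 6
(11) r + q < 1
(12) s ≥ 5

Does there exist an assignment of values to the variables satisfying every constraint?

Unsatisfiable

From constraint 12: s ≥ 5. From constraints 5 and 7: t ≥ r ≥ 5. Hence s + t ≥ 10. But constraint 2 requires s + t = 9, and 9 < 10. Contradiction.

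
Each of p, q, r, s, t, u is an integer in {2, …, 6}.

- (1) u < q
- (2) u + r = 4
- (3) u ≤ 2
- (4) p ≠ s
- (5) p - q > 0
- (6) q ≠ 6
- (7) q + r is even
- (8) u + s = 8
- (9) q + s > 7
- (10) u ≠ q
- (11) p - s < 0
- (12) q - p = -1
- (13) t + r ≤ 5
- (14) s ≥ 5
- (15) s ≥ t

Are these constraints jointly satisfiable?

Satisfiable

One satisfying assignment is p = 5, q = 4, r = 2, s = 6, t = 2, u = 2.
For the less obvious constraints — constraint 2: u + r = 4; constraint 5: p - q = 1; constraint 8: u + s = 8 — and the others hold by inspection.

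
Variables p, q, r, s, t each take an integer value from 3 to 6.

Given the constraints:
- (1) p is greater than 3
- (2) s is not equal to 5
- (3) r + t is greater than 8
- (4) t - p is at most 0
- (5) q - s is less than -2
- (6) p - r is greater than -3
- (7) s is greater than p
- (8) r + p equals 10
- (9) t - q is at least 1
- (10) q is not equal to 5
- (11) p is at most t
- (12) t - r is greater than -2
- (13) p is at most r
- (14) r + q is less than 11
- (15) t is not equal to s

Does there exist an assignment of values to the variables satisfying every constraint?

Satisfiable

The assignment p = 5, q = 3, r = 5, s = 6, t = 5 works:
  constraint 3 holds since r + t = 10.
  constraint 4 holds since t - p = 0.
The rest check out directly.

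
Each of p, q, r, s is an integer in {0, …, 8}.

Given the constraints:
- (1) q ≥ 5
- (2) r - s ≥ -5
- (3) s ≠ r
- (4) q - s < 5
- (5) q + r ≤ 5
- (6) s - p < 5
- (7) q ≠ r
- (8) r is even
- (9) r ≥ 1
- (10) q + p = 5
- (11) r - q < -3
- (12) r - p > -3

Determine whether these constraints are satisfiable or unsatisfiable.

Unsatisfiable

From constraint 1: q ≥ 5. From constraint 9: r ≥ 1. Hence q + r ≥ 6. But constraint 5 requires q + r ≤ 5, and 5 < 6. Contradiction.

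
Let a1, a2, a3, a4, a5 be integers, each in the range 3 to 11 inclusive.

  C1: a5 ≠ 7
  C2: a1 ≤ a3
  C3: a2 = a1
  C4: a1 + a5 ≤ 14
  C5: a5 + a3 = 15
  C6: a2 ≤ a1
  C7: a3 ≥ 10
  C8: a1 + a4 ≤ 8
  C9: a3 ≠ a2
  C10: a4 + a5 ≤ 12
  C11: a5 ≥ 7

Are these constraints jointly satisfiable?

From constraint 11: a5 ≥ 7. From constraint 7: a3 ≥ 10. Hence a5 + a3 ≥ 17. But constraint 5 requires a5 + a3 = 15, and 15 < 17. Contradiction.

Unsatisfiable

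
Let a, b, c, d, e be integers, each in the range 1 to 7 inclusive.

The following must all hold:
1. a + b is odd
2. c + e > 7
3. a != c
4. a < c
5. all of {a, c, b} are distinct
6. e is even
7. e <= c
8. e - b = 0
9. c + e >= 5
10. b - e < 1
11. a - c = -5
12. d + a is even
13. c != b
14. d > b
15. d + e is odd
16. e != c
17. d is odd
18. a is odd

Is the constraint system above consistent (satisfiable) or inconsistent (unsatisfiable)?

Satisfiable

Try a = 1, b = 2, c = 6, d = 3, e = 2.
Check constraint 2: c + e = 8; constraint 8: e - b = 0; constraint 9: c + e = 8. The remaining constraints are straightforward to verify.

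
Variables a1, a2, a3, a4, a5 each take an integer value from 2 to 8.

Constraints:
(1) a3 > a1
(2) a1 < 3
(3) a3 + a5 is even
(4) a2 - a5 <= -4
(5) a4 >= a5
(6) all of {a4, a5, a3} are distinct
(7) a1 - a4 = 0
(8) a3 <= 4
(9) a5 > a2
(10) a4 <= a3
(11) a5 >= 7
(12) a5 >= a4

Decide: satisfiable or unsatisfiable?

Unsatisfiable

From constraints 5 and 11: a4 ≥ a5 and a5 ≥ 7, so a4 ≥ 7. From constraints 8 and 10: a4 ≤ a3 and a3 ≤ 4, so a4 ≤ 4. But 4 < 7, so no value of a4 works.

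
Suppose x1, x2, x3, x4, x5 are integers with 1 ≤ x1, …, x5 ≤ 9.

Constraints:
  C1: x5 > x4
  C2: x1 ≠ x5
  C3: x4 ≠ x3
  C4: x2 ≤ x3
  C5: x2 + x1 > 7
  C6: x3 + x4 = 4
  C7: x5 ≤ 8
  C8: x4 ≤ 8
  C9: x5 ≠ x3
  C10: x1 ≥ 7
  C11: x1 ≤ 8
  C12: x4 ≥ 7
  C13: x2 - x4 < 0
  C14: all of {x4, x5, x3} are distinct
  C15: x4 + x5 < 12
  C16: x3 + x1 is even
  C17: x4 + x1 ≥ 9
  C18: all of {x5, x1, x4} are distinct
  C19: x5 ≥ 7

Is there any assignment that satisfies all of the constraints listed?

Constraints 7, 8, 10, 11, 12, and 19 confine each of x5, x1, x4 to the 2 values {7, 8}.
Constraint 18 requires all 3 of them to be distinct, but only 2 values are available — impossible by the pigeonhole principle.

Unsatisfiable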